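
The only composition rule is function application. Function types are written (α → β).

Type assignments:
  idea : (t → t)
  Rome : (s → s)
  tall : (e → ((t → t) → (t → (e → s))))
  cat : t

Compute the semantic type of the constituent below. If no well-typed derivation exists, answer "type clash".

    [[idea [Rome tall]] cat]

At [Rome tall]: neither (s → s) nor (e → ((t → t) → (t → (e → s)))) can take the other as argument; the node is ill-typed.

type clash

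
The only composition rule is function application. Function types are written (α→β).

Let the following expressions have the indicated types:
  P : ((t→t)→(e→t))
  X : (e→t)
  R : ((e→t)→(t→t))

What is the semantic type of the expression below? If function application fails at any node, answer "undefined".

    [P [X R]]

(e→t)

[X R]: ((e→t)→(t→t)) applied to (e→t) yields (t→t).
[P [X R]]: ((t→t)→(e→t)) applied to (t→t) yields (e→t).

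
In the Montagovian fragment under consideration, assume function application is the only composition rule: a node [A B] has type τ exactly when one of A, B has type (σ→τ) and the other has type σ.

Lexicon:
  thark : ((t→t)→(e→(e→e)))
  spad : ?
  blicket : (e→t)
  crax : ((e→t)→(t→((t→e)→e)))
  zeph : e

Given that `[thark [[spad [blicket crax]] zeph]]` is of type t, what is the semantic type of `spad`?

[thark [[spad [blicket crax]] zeph]] must have type t. The sister thark has type ((t→t)→(e→(e→e))); that is not a function onto t, so [[spad [blicket crax]] zeph] must be the functor, of type (((t→t)→(e→(e→e)))→t).
[[spad [blicket crax]] zeph] must have type (((t→t)→(e→(e→e)))→t). The sister zeph has type e; that is not a function onto (((t→t)→(e→(e→e)))→t), so [spad [blicket crax]] must be the functor, of type (e→(((t→t)→(e→(e→e)))→t)).
[spad [blicket crax]] must have type (e→(((t→t)→(e→(e→e)))→t)). The sister [blicket crax] has type (t→((t→e)→e)); that is not a function onto (e→(((t→t)→(e→(e→e)))→t)), so spad must be the functor, of type ((t→((t→e)→e))→(e→(((t→t)→(e→(e→e)))→t))).

((t→((t→e)→e))→(e→(((t→t)→(e→(e→e)))→t)))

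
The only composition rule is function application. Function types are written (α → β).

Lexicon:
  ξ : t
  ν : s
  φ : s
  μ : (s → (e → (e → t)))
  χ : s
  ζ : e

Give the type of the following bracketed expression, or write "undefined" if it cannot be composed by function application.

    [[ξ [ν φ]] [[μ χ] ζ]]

undefined

At [ν φ]: neither s nor s can take the other as argument; the node is ill-typed.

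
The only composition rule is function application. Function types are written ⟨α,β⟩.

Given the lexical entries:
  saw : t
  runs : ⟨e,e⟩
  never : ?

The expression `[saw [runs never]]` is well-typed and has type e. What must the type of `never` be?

At [saw [runs never]] (required: e): saw is t, which is not a function with range e; hence [runs never] is the functor — type ⟨t,e⟩.
At [runs never] (required: ⟨t,e⟩): runs is ⟨e,e⟩, which is not a function with range ⟨t,e⟩; hence never is the functor — type ⟨⟨e,e⟩,⟨t,e⟩⟩.

⟨⟨e,e⟩,⟨t,e⟩⟩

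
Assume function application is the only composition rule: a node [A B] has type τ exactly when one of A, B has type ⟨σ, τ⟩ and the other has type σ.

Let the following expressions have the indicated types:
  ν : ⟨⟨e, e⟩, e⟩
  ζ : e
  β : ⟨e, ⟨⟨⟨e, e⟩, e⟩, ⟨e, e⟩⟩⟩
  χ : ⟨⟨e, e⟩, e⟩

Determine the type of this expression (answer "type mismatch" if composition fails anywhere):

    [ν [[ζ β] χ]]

e

[ζ β]: β is ⟨e, ⟨⟨⟨e, e⟩, e⟩, ⟨e, e⟩⟩⟩, ζ is e; result ⟨⟨⟨e, e⟩, e⟩, ⟨e, e⟩⟩.
[[ζ β] χ]: [ζ β] is ⟨⟨⟨e, e⟩, e⟩, ⟨e, e⟩⟩, χ is ⟨⟨e, e⟩, e⟩; result ⟨e, e⟩.
[ν [[ζ β] χ]]: ν is ⟨⟨e, e⟩, e⟩, [[ζ β] χ] is ⟨e, e⟩; result e.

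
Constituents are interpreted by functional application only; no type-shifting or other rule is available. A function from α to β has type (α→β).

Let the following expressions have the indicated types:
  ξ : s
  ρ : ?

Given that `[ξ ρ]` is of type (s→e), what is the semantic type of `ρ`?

At [ξ ρ] (required: (s→e)): ξ is s, which is not a function with range (s→e); hence ρ is the functor — type (s→(s→e)).

(s→(s→e))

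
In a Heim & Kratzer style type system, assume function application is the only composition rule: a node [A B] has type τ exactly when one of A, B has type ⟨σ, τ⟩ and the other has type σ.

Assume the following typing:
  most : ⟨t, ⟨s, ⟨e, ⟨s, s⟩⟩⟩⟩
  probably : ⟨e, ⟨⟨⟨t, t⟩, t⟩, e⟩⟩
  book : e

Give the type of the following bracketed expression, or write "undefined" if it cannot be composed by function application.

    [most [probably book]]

undefined

[probably book]: functor probably : ⟨e, ⟨⟨⟨t, t⟩, t⟩, e⟩⟩, argument book : e; result ⟨⟨⟨t, t⟩, t⟩, e⟩.
At [most [probably book]]: neither ⟨t, ⟨s, ⟨e, ⟨s, s⟩⟩⟩⟩ nor ⟨⟨⟨t, t⟩, t⟩, e⟩ can take the other as argument; the node is ill-typed.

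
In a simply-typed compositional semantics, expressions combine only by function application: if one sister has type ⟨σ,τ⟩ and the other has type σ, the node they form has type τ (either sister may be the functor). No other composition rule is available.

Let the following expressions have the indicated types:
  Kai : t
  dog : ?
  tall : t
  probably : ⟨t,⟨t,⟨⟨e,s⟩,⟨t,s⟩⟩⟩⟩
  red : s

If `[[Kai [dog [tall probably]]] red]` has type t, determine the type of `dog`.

⟨⟨t,⟨⟨e,s⟩,⟨t,s⟩⟩⟩,⟨t,⟨s,t⟩⟩⟩

For [[Kai [dog [tall probably]]] red] to have type t with red of type s, [Kai [dog [tall probably]]] must be the function: [Kai [dog [tall probably]]] : ⟨s,t⟩.
For [Kai [dog [tall probably]]] to have type ⟨s,t⟩ with Kai of type t, [dog [tall probably]] must be the function: [dog [tall probably]] : ⟨t,⟨s,t⟩⟩.
For [dog [tall probably]] to have type ⟨t,⟨s,t⟩⟩ with [tall probably] of type ⟨t,⟨⟨e,s⟩,⟨t,s⟩⟩⟩, dog must be the function: dog : ⟨⟨t,⟨⟨e,s⟩,⟨t,s⟩⟩⟩,⟨t,⟨s,t⟩⟩⟩.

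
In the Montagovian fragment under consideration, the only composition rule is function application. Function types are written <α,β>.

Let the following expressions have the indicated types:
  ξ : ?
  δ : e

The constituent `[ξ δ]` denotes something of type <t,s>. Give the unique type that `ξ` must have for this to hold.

<e,<t,s>>

For [ξ δ] to have type <t,s> with δ of type e, ξ must be the function: ξ : <e,<t,s>>.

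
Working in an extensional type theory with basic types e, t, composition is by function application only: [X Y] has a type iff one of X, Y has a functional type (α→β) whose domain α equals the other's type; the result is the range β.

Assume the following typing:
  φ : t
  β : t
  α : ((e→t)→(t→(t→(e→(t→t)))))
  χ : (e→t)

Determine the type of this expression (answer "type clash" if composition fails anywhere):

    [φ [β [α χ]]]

[α χ]: ((e→t)→(t→(t→(e→(t→t))))) applied to (e→t) yields (t→(t→(e→(t→t)))).
[β [α χ]]: (t→(t→(e→(t→t)))) applied to t yields (t→(e→(t→t))).
[φ [β [α χ]]]: (t→(e→(t→t))) applied to t yields (e→(t→t)).

(e→(t→t))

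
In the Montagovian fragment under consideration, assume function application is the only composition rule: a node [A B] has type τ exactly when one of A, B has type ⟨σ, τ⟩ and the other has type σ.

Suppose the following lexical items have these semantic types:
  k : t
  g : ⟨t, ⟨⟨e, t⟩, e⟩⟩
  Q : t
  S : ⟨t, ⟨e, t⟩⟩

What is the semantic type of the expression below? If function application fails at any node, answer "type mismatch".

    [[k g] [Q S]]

e

[k g]: g is ⟨t, ⟨⟨e, t⟩, e⟩⟩, k is t; result ⟨⟨e, t⟩, e⟩.
[Q S]: S is ⟨t, ⟨e, t⟩⟩, Q is t; result ⟨e, t⟩.
[[k g] [Q S]]: [k g] is ⟨⟨e, t⟩, e⟩, [Q S] is ⟨e, t⟩; result e.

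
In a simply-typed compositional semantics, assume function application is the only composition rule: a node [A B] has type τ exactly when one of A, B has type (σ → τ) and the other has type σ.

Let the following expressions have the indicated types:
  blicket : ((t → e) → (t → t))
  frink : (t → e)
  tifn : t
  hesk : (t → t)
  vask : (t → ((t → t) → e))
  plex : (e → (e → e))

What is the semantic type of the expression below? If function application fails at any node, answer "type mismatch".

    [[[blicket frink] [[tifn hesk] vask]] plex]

At [blicket frink], blicket : ((t → e) → (t → t)) takes frink : (t → e), giving (t → t).
At [tifn hesk], hesk : (t → t) takes tifn : t, giving t.
At [[tifn hesk] vask], vask : (t → ((t → t) → e)) takes [tifn hesk] : t, giving ((t → t) → e).
At [[blicket frink] [[tifn hesk] vask]], [[tifn hesk] vask] : ((t → t) → e) takes [blicket frink] : (t → t), giving e.
At [[[blicket frink] [[tifn hesk] vask]] plex], plex : (e → (e → e)) takes [[blicket frink] [[tifn hesk] vask]] : e, giving (e → e).

(e → e)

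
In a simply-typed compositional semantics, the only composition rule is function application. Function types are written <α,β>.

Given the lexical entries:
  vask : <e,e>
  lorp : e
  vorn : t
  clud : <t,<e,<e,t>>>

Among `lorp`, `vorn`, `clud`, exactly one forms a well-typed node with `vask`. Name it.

lorp

lorp — combines: vask : <e,e> takes lorp : e as argument, giving e.
vorn : t — neither side's domain matches the other.
clud : <t,<e,<e,t>>> — neither side's domain matches the other.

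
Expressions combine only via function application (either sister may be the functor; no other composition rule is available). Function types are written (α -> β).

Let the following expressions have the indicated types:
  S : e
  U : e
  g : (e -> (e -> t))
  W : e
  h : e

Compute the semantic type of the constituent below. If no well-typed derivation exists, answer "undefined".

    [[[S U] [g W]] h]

undefined

[S U]: e and e cannot combine by function application — type clash.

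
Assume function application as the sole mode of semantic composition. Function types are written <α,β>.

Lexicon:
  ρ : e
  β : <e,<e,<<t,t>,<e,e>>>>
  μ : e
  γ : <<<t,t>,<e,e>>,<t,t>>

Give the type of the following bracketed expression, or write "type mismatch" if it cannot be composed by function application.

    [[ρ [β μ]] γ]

[β μ]: <e,<e,<<t,t>,<e,e>>>> applied to e yields <e,<<t,t>,<e,e>>>.
[ρ [β μ]]: <e,<<t,t>,<e,e>>> applied to e yields <<t,t>,<e,e>>.
[[ρ [β μ]] γ]: <<<t,t>,<e,e>>,<t,t>> applied to <<t,t>,<e,e>> yields <t,t>.

<t,t>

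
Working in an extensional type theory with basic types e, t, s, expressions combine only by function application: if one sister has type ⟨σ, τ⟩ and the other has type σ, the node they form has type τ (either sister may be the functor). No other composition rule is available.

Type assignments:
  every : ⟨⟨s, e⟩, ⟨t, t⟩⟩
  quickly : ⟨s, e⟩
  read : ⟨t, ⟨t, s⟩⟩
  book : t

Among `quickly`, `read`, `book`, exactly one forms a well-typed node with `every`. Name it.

quickly

quickly — combines: every : ⟨⟨s, e⟩, ⟨t, t⟩⟩ takes quickly : ⟨s, e⟩ as argument, giving ⟨t, t⟩.
read : ⟨t, ⟨t, s⟩⟩ — does not combine with every.
book : t — does not combine with every.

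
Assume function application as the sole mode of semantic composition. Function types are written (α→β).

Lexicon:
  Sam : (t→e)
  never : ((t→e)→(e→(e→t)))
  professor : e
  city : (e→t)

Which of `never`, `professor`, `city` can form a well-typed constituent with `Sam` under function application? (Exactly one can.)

never

never — combines: never : ((t→e)→(e→(e→t))) takes Sam : (t→e) as argument, giving (e→(e→t)).
professor : e — neither side's domain matches the other.
city : (e→t) — neither side's domain matches the other.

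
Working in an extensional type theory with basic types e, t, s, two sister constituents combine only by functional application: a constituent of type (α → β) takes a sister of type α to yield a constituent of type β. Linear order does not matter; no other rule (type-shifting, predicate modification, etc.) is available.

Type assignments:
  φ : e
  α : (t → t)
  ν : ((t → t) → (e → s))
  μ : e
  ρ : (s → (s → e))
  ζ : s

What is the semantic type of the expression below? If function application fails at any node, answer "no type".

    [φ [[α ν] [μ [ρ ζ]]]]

no type

[α ν]: ν is ((t → t) → (e → s)), α is (t → t); result (e → s).
[ρ ζ]: ρ is (s → (s → e)), ζ is s; result (s → e).
[μ [ρ ζ]]: e with (s → e) — neither is a function whose domain matches the other; composition fails here.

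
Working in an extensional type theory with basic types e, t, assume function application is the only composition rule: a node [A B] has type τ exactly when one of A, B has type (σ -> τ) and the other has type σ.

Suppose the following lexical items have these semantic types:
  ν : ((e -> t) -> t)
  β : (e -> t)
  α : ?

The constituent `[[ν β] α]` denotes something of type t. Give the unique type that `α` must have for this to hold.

(t -> t)

[[ν β] α] is required to be t. [ν β] : t cannot yield t as functor, so α : (t -> t).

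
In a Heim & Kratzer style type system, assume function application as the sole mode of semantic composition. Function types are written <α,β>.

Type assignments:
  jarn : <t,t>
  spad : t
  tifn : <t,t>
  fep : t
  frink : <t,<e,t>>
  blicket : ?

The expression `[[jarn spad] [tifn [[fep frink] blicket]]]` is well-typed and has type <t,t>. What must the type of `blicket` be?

<<e,t>,<<t,t>,<t,<t,t>>>>

For [[jarn spad] [tifn [[fep frink] blicket]]] to have type <t,t> with [jarn spad] of type t, [tifn [[fep frink] blicket]] must be the function: [tifn [[fep frink] blicket]] : <t,<t,t>>.
For [tifn [[fep frink] blicket]] to have type <t,<t,t>> with tifn of type <t,t>, [[fep frink] blicket] must be the function: [[fep frink] blicket] : <<t,t>,<t,<t,t>>>.
For [[fep frink] blicket] to have type <<t,t>,<t,<t,t>>> with [fep frink] of type <e,t>, blicket must be the function: blicket : <<e,t>,<<t,t>,<t,<t,t>>>>.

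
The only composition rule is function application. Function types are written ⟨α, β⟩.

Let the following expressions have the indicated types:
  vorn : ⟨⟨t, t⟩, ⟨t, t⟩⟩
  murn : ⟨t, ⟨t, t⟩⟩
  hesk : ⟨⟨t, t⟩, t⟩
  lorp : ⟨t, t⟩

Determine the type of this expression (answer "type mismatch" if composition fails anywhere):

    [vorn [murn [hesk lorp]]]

[hesk lorp]: hesk is ⟨⟨t, t⟩, t⟩, lorp is ⟨t, t⟩; result t.
[murn [hesk lorp]]: murn is ⟨t, ⟨t, t⟩⟩, [hesk lorp] is t; result ⟨t, t⟩.
[vorn [murn [hesk lorp]]]: vorn is ⟨⟨t, t⟩, ⟨t, t⟩⟩, [murn [hesk lorp]] is ⟨t, t⟩; result ⟨t, t⟩.

⟨t, t⟩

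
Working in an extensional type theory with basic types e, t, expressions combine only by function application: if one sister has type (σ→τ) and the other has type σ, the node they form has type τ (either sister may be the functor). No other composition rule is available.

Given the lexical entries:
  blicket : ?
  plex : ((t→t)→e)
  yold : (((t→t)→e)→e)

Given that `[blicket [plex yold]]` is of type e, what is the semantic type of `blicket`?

[blicket [plex yold]] must have type e. The sister [plex yold] has type e; that is not a function onto e, so blicket must be the functor, of type (e→e).

(e→e)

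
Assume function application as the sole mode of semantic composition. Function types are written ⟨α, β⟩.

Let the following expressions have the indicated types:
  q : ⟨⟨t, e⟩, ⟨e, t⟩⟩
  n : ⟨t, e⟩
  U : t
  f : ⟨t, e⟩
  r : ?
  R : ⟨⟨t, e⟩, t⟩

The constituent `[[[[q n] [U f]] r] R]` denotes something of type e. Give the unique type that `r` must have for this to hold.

[[[[q n] [U f]] r] R] must have type e. The sister R has type ⟨⟨t, e⟩, t⟩; that is not a function onto e, so [[[q n] [U f]] r] must be the functor, of type ⟨⟨⟨t, e⟩, t⟩, e⟩.
[[[q n] [U f]] r] must have type ⟨⟨⟨t, e⟩, t⟩, e⟩. The sister [[q n] [U f]] has type t; that is not a function onto ⟨⟨⟨t, e⟩, t⟩, e⟩, so r must be the functor, of type ⟨t, ⟨⟨⟨t, e⟩, t⟩, e⟩⟩.

⟨t, ⟨⟨⟨t, e⟩, t⟩, e⟩⟩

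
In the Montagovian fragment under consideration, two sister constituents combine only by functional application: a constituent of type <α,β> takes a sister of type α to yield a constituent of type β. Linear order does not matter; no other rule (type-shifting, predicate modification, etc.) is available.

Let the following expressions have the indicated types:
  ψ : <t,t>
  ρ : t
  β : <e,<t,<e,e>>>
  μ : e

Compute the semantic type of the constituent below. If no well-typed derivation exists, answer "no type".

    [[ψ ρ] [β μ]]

[ψ ρ]: ψ is <t,t>, ρ is t; result t.
[β μ]: β is <e,<t,<e,e>>>, μ is e; result <t,<e,e>>.
[[ψ ρ] [β μ]]: [β μ] is <t,<e,e>>, [ψ ρ] is t; result <e,e>.

<e,e>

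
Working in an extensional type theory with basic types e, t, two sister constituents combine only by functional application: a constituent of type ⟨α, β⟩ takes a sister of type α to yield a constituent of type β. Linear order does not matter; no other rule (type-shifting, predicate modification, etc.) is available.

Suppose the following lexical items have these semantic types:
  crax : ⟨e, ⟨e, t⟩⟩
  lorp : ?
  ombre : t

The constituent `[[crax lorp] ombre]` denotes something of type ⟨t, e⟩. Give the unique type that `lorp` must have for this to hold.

⟨⟨e, ⟨e, t⟩⟩, ⟨t, ⟨t, e⟩⟩⟩

For [[crax lorp] ombre] to have type ⟨t, e⟩ with ombre of type t, [crax lorp] must be the function: [crax lorp] : ⟨t, ⟨t, e⟩⟩.
For [crax lorp] to have type ⟨t, ⟨t, e⟩⟩ with crax of type ⟨e, ⟨e, t⟩⟩, lorp must be the function: lorp : ⟨⟨e, ⟨e, t⟩⟩, ⟨t, ⟨t, e⟩⟩⟩.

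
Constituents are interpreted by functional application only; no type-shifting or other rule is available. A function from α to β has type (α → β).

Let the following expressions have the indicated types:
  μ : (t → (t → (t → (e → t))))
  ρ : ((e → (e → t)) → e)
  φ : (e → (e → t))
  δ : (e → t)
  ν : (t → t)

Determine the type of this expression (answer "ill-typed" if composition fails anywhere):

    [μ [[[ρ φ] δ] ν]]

(t → (t → (e → t)))

At [ρ φ], ρ : ((e → (e → t)) → e) takes φ : (e → (e → t)), giving e.
At [[ρ φ] δ], δ : (e → t) takes [ρ φ] : e, giving t.
At [[[ρ φ] δ] ν], ν : (t → t) takes [[ρ φ] δ] : t, giving t.
At [μ [[[ρ φ] δ] ν]], μ : (t → (t → (t → (e → t)))) takes [[[ρ φ] δ] ν] : t, giving (t → (t → (e → t))).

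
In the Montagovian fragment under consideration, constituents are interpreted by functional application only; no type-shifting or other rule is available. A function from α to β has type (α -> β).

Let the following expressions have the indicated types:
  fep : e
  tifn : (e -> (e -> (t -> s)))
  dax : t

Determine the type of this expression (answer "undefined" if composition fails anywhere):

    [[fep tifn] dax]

undefined

[fep tifn]: functor tifn : (e -> (e -> (t -> s))), argument fep : e; result (e -> (t -> s)).
[[fep tifn] dax]: (e -> (t -> s)) with t — neither is a function whose domain matches the other; composition fails here.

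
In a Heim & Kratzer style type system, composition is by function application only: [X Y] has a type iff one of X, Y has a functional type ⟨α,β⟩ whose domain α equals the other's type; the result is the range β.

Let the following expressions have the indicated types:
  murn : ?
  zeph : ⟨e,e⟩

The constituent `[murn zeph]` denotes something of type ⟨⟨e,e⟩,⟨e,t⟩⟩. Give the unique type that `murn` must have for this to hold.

For [murn zeph] to have type ⟨⟨e,e⟩,⟨e,t⟩⟩ with zeph of type ⟨e,e⟩, murn must be the function: murn : ⟨⟨e,e⟩,⟨⟨e,e⟩,⟨e,t⟩⟩⟩.

⟨⟨e,e⟩,⟨⟨e,e⟩,⟨e,t⟩⟩⟩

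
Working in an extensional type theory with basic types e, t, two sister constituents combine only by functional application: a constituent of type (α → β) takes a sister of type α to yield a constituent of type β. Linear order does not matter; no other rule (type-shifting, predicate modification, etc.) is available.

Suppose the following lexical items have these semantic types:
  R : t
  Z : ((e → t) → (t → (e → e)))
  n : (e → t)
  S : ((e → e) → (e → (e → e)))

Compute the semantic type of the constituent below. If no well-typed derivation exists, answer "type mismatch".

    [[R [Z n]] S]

[Z n] — Z of type ((e → t) → (t → (e → e))) combines with n of type (e → t): type (t → (e → e)).
[R [Z n]] — [Z n] of type (t → (e → e)) combines with R of type t: type (e → e).
[[R [Z n]] S] — S of type ((e → e) → (e → (e → e))) combines with [R [Z n]] of type (e → e): type (e → (e → e)).

(e → (e → e))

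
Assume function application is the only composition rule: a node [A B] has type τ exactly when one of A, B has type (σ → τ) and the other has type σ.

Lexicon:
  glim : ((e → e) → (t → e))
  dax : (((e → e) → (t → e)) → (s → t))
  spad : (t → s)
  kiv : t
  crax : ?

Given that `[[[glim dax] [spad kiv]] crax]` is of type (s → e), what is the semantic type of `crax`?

(t → (s → e))

For [[[glim dax] [spad kiv]] crax] to have type (s → e) with [[glim dax] [spad kiv]] of type t, crax must be the function: crax : (t → (s → e)).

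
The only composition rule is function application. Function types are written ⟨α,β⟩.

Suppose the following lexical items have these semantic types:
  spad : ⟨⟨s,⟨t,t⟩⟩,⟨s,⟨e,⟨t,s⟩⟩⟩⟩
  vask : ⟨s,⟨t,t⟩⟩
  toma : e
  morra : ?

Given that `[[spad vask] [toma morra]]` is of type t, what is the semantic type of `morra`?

⟨e,⟨⟨s,⟨e,⟨t,s⟩⟩⟩,t⟩⟩

[[spad vask] [toma morra]] is required to be t. [spad vask] : ⟨s,⟨e,⟨t,s⟩⟩⟩ cannot yield t as functor, so [toma morra] : ⟨⟨s,⟨e,⟨t,s⟩⟩⟩,t⟩.
[toma morra] is required to be ⟨⟨s,⟨e,⟨t,s⟩⟩⟩,t⟩. toma : e cannot yield ⟨⟨s,⟨e,⟨t,s⟩⟩⟩,t⟩ as functor, so morra : ⟨e,⟨⟨s,⟨e,⟨t,s⟩⟩⟩,t⟩⟩.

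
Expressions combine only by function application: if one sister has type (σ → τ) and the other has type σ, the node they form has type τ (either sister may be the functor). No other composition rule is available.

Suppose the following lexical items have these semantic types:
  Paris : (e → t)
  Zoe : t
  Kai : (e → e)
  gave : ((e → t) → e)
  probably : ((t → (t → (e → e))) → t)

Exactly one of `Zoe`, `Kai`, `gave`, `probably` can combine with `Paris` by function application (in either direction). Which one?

gave

Zoe : t — neither side's domain matches the other.
Kai : (e → e) — neither side's domain matches the other.
gave — combines: gave : ((e → t) → e) takes Paris : (e → t) as argument, giving e.
probably : ((t → (t → (e → e))) → t) — neither side's domain matches the other.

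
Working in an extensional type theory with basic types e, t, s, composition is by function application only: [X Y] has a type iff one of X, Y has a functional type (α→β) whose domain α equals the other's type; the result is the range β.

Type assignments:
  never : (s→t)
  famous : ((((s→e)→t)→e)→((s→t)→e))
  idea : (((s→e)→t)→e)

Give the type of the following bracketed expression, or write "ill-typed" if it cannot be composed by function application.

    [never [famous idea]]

[famous idea]: functor famous : ((((s→e)→t)→e)→((s→t)→e)), argument idea : (((s→e)→t)→e); result ((s→t)→e).
[never [famous idea]]: functor [famous idea] : ((s→t)→e), argument never : (s→t); result e.

e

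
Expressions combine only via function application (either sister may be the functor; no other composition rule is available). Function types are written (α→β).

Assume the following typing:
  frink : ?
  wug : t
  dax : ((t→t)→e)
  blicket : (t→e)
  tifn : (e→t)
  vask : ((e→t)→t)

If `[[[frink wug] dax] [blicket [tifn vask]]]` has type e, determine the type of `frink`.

For [[[frink wug] dax] [blicket [tifn vask]]] to have type e with [blicket [tifn vask]] of type e, [[frink wug] dax] must be the function: [[frink wug] dax] : (e→e).
For [[frink wug] dax] to have type (e→e) with dax of type ((t→t)→e), [frink wug] must be the function: [frink wug] : (((t→t)→e)→(e→e)).
For [frink wug] to have type (((t→t)→e)→(e→e)) with wug of type t, frink must be the function: frink : (t→(((t→t)→e)→(e→e))).

(t→(((t→t)→e)→(e→e)))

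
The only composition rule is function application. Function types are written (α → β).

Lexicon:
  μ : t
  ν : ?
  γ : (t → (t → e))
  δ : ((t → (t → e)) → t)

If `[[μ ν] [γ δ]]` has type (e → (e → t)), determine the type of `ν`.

[[μ ν] [γ δ]] must have type (e → (e → t)). The sister [γ δ] has type t; that is not a function onto (e → (e → t)), so [μ ν] must be the functor, of type (t → (e → (e → t))).
[μ ν] must have type (t → (e → (e → t))). The sister μ has type t; that is not a function onto (t → (e → (e → t))), so ν must be the functor, of type (t → (t → (e → (e → t)))).

(t → (t → (e → (e → t))))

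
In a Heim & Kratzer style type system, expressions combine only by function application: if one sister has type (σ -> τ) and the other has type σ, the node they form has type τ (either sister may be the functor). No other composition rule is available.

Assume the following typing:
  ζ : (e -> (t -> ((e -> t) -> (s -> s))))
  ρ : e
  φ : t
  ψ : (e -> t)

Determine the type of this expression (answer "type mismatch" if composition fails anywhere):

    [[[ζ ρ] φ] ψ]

[ζ ρ]: functor ζ : (e -> (t -> ((e -> t) -> (s -> s)))), argument ρ : e; result (t -> ((e -> t) -> (s -> s))).
[[ζ ρ] φ]: functor [ζ ρ] : (t -> ((e -> t) -> (s -> s))), argument φ : t; result ((e -> t) -> (s -> s)).
[[[ζ ρ] φ] ψ]: functor [[ζ ρ] φ] : ((e -> t) -> (s -> s)), argument ψ : (e -> t); result (s -> s).

(s -> s)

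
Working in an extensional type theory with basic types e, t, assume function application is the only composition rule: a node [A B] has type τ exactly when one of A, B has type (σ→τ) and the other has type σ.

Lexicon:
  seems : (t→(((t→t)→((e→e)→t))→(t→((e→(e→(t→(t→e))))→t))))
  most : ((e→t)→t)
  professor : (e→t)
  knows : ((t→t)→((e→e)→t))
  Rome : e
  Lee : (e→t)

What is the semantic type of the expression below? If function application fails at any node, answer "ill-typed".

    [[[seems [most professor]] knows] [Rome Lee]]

[most professor]: most is ((e→t)→t), professor is (e→t); result t.
[seems [most professor]]: seems is (t→(((t→t)→((e→e)→t))→(t→((e→(e→(t→(t→e))))→t)))), [most professor] is t; result (((t→t)→((e→e)→t))→(t→((e→(e→(t→(t→e))))→t))).
[[seems [most professor]] knows]: [seems [most professor]] is (((t→t)→((e→e)→t))→(t→((e→(e→(t→(t→e))))→t))), knows is ((t→t)→((e→e)→t)); result (t→((e→(e→(t→(t→e))))→t)).
[Rome Lee]: Lee is (e→t), Rome is e; result t.
[[[seems [most professor]] knows] [Rome Lee]]: [[seems [most professor]] knows] is (t→((e→(e→(t→(t→e))))→t)), [Rome Lee] is t; result ((e→(e→(t→(t→e))))→t).

((e→(e→(t→(t→e))))→t)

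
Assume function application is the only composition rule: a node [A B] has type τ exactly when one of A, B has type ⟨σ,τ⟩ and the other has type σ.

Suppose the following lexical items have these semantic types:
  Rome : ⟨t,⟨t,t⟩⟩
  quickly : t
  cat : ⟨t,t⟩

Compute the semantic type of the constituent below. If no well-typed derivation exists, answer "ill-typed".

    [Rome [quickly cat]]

⟨t,t⟩

[quickly cat] — cat of type ⟨t,t⟩ combines with quickly of type t: type t.
[Rome [quickly cat]] — Rome of type ⟨t,⟨t,t⟩⟩ combines with [quickly cat] of type t: type ⟨t,t⟩.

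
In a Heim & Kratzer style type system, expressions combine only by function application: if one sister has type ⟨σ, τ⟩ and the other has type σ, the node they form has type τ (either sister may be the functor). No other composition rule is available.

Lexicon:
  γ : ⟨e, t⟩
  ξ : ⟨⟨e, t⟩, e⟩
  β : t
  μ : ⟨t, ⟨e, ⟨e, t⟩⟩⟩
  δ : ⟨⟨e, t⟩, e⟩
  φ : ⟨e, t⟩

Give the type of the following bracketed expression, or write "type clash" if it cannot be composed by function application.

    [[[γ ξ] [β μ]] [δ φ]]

t

[γ ξ] — ξ of type ⟨⟨e, t⟩, e⟩ combines with γ of type ⟨e, t⟩: type e.
[β μ] — μ of type ⟨t, ⟨e, ⟨e, t⟩⟩⟩ combines with β of type t: type ⟨e, ⟨e, t⟩⟩.
[[γ ξ] [β μ]] — [β μ] of type ⟨e, ⟨e, t⟩⟩ combines with [γ ξ] of type e: type ⟨e, t⟩.
[δ φ] — δ of type ⟨⟨e, t⟩, e⟩ combines with φ of type ⟨e, t⟩: type e.
[[[γ ξ] [β μ]] [δ φ]] — [[γ ξ] [β μ]] of type ⟨e, t⟩ combines with [δ φ] of type e: type t.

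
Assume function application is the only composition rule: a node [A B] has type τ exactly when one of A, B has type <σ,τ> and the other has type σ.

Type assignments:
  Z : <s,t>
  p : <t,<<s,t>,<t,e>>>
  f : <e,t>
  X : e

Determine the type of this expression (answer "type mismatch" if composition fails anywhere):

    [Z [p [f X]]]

[f X]: functor f : <e,t>, argument X : e; result t.
[p [f X]]: functor p : <t,<<s,t>,<t,e>>>, argument [f X] : t; result <<s,t>,<t,e>>.
[Z [p [f X]]]: functor [p [f X]] : <<s,t>,<t,e>>, argument Z : <s,t>; result <t,e>.

<t,e>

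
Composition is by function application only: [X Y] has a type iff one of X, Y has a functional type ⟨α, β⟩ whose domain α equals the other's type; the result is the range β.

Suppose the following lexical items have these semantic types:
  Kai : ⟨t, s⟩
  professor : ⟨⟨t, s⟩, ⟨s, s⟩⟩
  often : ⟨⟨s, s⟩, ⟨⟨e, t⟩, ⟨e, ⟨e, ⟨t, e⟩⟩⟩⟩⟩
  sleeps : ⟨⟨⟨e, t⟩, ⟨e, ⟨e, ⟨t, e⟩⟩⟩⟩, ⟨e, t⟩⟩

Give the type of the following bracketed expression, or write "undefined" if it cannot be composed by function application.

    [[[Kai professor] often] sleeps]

⟨e, t⟩

[Kai professor]: ⟨⟨t, s⟩, ⟨s, s⟩⟩ applied to ⟨t, s⟩ yields ⟨s, s⟩.
[[Kai professor] often]: ⟨⟨s, s⟩, ⟨⟨e, t⟩, ⟨e, ⟨e, ⟨t, e⟩⟩⟩⟩⟩ applied to ⟨s, s⟩ yields ⟨⟨e, t⟩, ⟨e, ⟨e, ⟨t, e⟩⟩⟩⟩.
[[[Kai professor] often] sleeps]: ⟨⟨⟨e, t⟩, ⟨e, ⟨e, ⟨t, e⟩⟩⟩⟩, ⟨e, t⟩⟩ applied to ⟨⟨e, t⟩, ⟨e, ⟨e, ⟨t, e⟩⟩⟩⟩ yields ⟨e, t⟩.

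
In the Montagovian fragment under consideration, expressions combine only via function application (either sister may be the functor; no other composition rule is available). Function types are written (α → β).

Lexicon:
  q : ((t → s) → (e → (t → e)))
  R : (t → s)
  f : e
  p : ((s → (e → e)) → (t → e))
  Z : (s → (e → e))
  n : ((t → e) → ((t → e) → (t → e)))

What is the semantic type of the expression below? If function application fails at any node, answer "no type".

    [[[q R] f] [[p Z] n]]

[q R]: ((t → s) → (e → (t → e))) applied to (t → s) yields (e → (t → e)).
[[q R] f]: (e → (t → e)) applied to e yields (t → e).
[p Z]: ((s → (e → e)) → (t → e)) applied to (s → (e → e)) yields (t → e).
[[p Z] n]: ((t → e) → ((t → e) → (t → e))) applied to (t → e) yields ((t → e) → (t → e)).
[[[q R] f] [[p Z] n]]: ((t → e) → (t → e)) applied to (t → e) yields (t → e).

(t → e)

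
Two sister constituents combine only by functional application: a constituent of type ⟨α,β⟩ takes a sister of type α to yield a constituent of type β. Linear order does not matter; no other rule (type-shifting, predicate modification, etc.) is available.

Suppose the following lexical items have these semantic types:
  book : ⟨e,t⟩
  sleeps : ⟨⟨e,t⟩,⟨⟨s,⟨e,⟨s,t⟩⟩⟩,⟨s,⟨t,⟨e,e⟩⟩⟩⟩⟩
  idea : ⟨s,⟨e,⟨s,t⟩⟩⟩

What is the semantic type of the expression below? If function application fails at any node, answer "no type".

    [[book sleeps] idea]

[book sleeps]: functor sleeps : ⟨⟨e,t⟩,⟨⟨s,⟨e,⟨s,t⟩⟩⟩,⟨s,⟨t,⟨e,e⟩⟩⟩⟩⟩, argument book : ⟨e,t⟩; result ⟨⟨s,⟨e,⟨s,t⟩⟩⟩,⟨s,⟨t,⟨e,e⟩⟩⟩⟩.
[[book sleeps] idea]: functor [book sleeps] : ⟨⟨s,⟨e,⟨s,t⟩⟩⟩,⟨s,⟨t,⟨e,e⟩⟩⟩⟩, argument idea : ⟨s,⟨e,⟨s,t⟩⟩⟩; result ⟨s,⟨t,⟨e,e⟩⟩⟩.

⟨s,⟨t,⟨e,e⟩⟩⟩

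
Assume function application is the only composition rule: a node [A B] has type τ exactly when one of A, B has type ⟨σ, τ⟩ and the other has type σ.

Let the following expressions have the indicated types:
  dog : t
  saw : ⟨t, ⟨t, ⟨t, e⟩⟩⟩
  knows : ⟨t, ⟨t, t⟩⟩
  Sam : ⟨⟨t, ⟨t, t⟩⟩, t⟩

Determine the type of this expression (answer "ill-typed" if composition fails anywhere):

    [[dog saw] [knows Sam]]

[dog saw]: functor saw : ⟨t, ⟨t, ⟨t, e⟩⟩⟩, argument dog : t; result ⟨t, ⟨t, e⟩⟩.
[knows Sam]: functor Sam : ⟨⟨t, ⟨t, t⟩⟩, t⟩, argument knows : ⟨t, ⟨t, t⟩⟩; result t.
[[dog saw] [knows Sam]]: functor [dog saw] : ⟨t, ⟨t, e⟩⟩, argument [knows Sam] : t; result ⟨t, e⟩.

⟨t, e⟩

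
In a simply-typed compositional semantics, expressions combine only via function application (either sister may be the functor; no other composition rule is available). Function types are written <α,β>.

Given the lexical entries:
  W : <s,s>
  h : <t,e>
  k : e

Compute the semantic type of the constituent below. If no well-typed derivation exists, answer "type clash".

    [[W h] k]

type clash

[W h]: <s,s> and <t,e> cannot combine by function application — type clash.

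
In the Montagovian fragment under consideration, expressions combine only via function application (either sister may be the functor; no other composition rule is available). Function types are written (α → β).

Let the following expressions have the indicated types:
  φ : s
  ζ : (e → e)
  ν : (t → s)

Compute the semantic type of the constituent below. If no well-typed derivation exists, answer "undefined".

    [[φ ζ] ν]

undefined

[φ ζ]: s and (e → e) cannot combine by function application — type clash.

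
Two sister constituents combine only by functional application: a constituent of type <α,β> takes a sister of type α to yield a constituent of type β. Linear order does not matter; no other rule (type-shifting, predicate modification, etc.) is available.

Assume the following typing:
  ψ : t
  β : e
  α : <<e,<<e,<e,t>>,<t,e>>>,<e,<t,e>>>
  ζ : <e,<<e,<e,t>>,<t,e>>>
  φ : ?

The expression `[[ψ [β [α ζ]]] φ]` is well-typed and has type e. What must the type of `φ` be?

<e,e>

[[ψ [β [α ζ]]] φ] must have type e. The sister [ψ [β [α ζ]]] has type e; that is not a function onto e, so φ must be the functor, of type <e,e>.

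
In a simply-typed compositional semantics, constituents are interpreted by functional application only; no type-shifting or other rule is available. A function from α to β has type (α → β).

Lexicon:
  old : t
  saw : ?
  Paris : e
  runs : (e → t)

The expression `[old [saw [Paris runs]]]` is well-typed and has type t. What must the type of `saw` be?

(t → (t → t))

[old [saw [Paris runs]]] must have type t. The sister old has type t; that is not a function onto t, so [saw [Paris runs]] must be the functor, of type (t → t).
[saw [Paris runs]] must have type (t → t). The sister [Paris runs] has type t; that is not a function onto (t → t), so saw must be the functor, of type (t → (t → t)).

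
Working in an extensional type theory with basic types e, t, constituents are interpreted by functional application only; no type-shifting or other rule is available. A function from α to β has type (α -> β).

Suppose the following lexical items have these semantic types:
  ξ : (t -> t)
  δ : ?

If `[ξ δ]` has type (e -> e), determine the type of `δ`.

[ξ δ] must have type (e -> e). The sister ξ has type (t -> t); that is not a function onto (e -> e), so δ must be the functor, of type ((t -> t) -> (e -> e)).

((t -> t) -> (e -> e))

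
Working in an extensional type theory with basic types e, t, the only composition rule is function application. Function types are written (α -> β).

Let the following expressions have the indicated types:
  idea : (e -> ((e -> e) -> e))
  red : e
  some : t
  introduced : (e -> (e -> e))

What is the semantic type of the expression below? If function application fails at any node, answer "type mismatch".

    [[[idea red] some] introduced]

type mismatch

[idea red]: (e -> ((e -> e) -> e)) applied to e yields ((e -> e) -> e).
[[idea red] some]: ((e -> e) -> e) with t — neither is a function whose domain matches the other; composition fails here.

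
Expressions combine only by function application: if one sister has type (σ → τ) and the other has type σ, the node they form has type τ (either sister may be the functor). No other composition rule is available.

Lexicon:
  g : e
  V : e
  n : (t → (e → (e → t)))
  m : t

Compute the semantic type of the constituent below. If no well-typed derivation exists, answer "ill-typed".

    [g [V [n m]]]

t

[n m]: n is (t → (e → (e → t))), m is t; result (e → (e → t)).
[V [n m]]: [n m] is (e → (e → t)), V is e; result (e → t).
[g [V [n m]]]: [V [n m]] is (e → t), g is e; result t.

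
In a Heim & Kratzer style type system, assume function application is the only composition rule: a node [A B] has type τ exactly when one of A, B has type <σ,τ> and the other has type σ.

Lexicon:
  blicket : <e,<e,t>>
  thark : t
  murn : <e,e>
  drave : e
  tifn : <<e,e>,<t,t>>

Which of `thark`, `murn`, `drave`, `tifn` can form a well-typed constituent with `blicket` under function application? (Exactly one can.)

drave

thark : t — blicket needs e; thark needs nothing (atomic); neither fits.
murn : <e,e> — blicket needs e; murn needs e; neither fits.
drave — combines: blicket : <e,<e,t>> takes drave : e as argument, giving <e,t>.
tifn : <<e,e>,<t,t>> — blicket needs e; tifn needs <e,e>; neither fits.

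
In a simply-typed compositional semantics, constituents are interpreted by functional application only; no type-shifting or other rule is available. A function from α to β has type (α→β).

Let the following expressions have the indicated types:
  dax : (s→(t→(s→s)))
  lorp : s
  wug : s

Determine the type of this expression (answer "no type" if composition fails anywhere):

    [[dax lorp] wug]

[dax lorp]: functor dax : (s→(t→(s→s))), argument lorp : s; result (t→(s→s)).
[[dax lorp] wug]: (t→(s→s)) and s cannot combine by function application — type clash.

no type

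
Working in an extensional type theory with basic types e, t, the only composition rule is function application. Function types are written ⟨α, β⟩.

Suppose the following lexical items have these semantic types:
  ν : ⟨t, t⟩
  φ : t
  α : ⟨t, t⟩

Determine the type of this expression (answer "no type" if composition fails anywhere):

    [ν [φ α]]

t

[φ α]: functor α : ⟨t, t⟩, argument φ : t; result t.
[ν [φ α]]: functor ν : ⟨t, t⟩, argument [φ α] : t; result t.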